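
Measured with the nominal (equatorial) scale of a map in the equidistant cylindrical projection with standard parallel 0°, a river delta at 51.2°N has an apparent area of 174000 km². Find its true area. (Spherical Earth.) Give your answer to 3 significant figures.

109000 km²

In the plate carrée (x = Rλ, y = Rφ), meridians are true-scale (h = 1) and parallels are stretched by k = sec φ.
Areal scale = h·k = 1 × sec φ; at 51.2°, h = 1.000, k = 1.596, so h·k = 1.596.
True area = apparent / (areal scale) = 174000 / 1.596 ≈ 109000 km².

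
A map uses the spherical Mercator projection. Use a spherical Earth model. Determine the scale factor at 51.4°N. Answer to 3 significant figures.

Mercator is conformal, so the point scale is isotropic: h = k = sec φ = 1/cos φ.
k = 1/cos 51.4° = 1/0.6239 = 1.603.

1.60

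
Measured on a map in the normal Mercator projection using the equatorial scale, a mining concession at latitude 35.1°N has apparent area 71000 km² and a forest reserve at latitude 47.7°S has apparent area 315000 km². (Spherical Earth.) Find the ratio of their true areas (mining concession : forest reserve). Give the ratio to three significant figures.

0.333

On Mercator the areal scale is sec²φ, so true area = apparent × cos²φ.
True area of mining concession: 71000 × cos²(35.1°) = 71000 × 0.6694 = 47530 km².
True area of forest reserve: 315000 × cos²(47.7°) = 315000 × 0.4529 = 142700 km².
Ratio = 47530 / 142700 ≈ 0.333.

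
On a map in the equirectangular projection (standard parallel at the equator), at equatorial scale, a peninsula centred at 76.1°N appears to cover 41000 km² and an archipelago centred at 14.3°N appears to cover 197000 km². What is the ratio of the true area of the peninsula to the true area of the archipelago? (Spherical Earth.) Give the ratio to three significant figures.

On the plate carrée, areal scale = h·k = 1 × sec φ, so true area = apparent × cos φ.
True area of peninsula: 41000 × cos(76.1°) = 41000 × 0.2402 = 9849 km².
True area of archipelago: 197000 × cos(14.3°) = 197000 × 0.9690 = 190900 km².
Ratio = 9849 / 190900 ≈ 0.0516.

0.0516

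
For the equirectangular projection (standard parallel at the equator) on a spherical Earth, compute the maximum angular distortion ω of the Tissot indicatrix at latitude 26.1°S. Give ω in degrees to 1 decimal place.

6.2°

In the plate carrée (x = Rλ, y = Rφ), meridians are true-scale (h = 1) and parallels are stretched by k = sec φ.
At 26.1°: h = 1.000, k = 1.114; principal scales a = 1.114, b = 1.000.
sin(ω/2) = (a − b)/(a + b) = 0.1136/2.114 = 0.05373, so ω = 2 arcsin(0.05373) ≈ 6.2°.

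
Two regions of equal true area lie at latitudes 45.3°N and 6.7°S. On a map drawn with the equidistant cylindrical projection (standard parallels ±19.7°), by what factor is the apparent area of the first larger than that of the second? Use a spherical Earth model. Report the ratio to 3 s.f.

The equidistant cylindrical projection with φ₀ = 19.7° has h = 1 (meridians true) and k = cos φ₀ / cos φ along parallels.
Areal scale at 45.3°: h·k = 1.000 × 1.338 = 1.338.
Areal scale at 6.7°: h·k = 1.000 × 0.9479 = 0.9479.
Ratio = 1.338/0.9479 ≈ 1.41.

1.41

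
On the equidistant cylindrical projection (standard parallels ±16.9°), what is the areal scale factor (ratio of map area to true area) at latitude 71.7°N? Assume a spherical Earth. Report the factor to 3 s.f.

3.05

In the equirectangular projection with standard parallel φ₀ = 16.9° (x = Rλ cos φ₀, y = Rφ), meridians are true-scale (h = 1) and the parallel scale is k = cos φ₀ / cos φ.
Areal scale = h·k = 1 × cos φ₀ / cos φ; at 71.7°, h = 1.000, k = 3.047, so h·k = 3.047.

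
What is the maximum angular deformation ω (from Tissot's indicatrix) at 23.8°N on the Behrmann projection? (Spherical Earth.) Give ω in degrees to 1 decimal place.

6.3°

Behrmann is a cylindrical equal-area projection with standard parallels at ±30°. A cylindrical equal-area projection with standard parallel φ₀ has meridian scale h = cos φ / cos φ₀ and parallel scale k = cos φ₀ / cos φ (so areas are preserved, h·k = 1).
At 23.8°: h = 1.057, k = 0.9465; principal scales a = 1.057, b = 0.9465.
sin(ω/2) = (a − b)/(a + b) = 0.1100/2.003 = 0.05491, so ω = 2 arcsin(0.05491) ≈ 6.3°.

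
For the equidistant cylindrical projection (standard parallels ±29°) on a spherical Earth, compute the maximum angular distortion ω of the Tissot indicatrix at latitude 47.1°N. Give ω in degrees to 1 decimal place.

14.3°

The equidistant cylindrical projection with φ₀ = 29° has h = 1 (meridians true) and k = cos φ₀ / cos φ along parallels.
At 47.1°: h = 1.000, k = 1.285; principal scales a = 1.285, b = 1.000.
sin(ω/2) = (a − b)/(a + b) = 0.2848/2.285 = 0.1247, so ω = 2 arcsin(0.1247) ≈ 14.3°.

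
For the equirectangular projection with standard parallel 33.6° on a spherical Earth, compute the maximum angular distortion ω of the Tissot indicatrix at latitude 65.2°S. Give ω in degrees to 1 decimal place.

In the equirectangular projection with standard parallel φ₀ = 33.6° (x = Rλ cos φ₀, y = Rφ), meridians are true-scale (h = 1) and the parallel scale is k = cos φ₀ / cos φ.
At 65.2°: h = 1.000, k = 1.986; principal scales a = 1.986, b = 1.000.
sin(ω/2) = (a − b)/(a + b) = 0.9857/2.986 = 0.3301, so ω = 2 arcsin(0.3301) ≈ 38.6°.

38.6°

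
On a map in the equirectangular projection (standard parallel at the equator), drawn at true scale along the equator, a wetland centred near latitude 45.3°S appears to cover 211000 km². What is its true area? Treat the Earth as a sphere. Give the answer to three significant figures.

In the plate carrée (x = Rλ, y = Rφ), meridians are true-scale (h = 1) and parallels are stretched by k = sec φ.
Areal scale = h·k = 1 × sec φ; at 45.3°, h = 1.000, k = 1.422, so h·k = 1.422.
True area = apparent / (areal scale) = 211000 / 1.422 ≈ 148000 km².

148000 km²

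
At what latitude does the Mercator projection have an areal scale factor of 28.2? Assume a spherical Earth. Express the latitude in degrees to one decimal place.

Mercator areal scale is sec²φ.
sec²φ = 28.2  ⇒  cos²φ = 0.03546  ⇒  cos φ = 0.1883.
φ = arccos(0.1883) ≈ 79.1°.

79.1°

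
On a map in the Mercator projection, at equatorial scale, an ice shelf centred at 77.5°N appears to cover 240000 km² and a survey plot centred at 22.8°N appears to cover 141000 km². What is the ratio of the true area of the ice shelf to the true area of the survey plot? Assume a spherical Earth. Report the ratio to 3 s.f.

0.0938

Mercator's areal exaggeration is sec²φ; hence true area = (apparent area) · cos²φ.
True area of ice shelf: 240000 × cos²(77.5°) = 240000 × 0.04685 = 11240 km².
True area of survey plot: 141000 × cos²(22.8°) = 141000 × 0.8498 = 119800 km².
Ratio = 11240 / 119800 ≈ 0.0938.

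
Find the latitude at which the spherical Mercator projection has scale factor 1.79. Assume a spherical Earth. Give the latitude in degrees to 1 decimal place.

Mercator scale is k = sec φ = 1/cos φ.
1/cos φ = 1.79  ⇒  cos φ = 0.5587  ⇒  φ = arccos(0.5587) ≈ 56.0°.

56.0°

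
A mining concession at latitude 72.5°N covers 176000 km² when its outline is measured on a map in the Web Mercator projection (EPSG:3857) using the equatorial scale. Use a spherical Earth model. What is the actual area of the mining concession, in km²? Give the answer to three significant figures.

Mercator is conformal, so the point scale is isotropic: h = k = sec φ = 1/cos φ.
Areal scale = k² = sec²φ = 1/cos²(72.5°) = 1/0.3007² = 11.06.
True area = apparent / (areal scale) = 176000 / 11.06 ≈ 15900 km².

15900 km²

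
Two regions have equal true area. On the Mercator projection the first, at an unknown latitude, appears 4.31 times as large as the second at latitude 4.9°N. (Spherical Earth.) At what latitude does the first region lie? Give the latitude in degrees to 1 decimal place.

61.3°

For equal true areas on Mercator, apparent areas scale as sec²φ, so the ratio is cos²φ₂ / cos²φ₁.
cos²φ₂ / cos²φ₁ = 4.31  ⇒  cos φ₁ = cos 4.9° / √4.31 = 0.9963/2.076 = 0.4799.
φ₁ = arccos(0.4799) ≈ 61.3°.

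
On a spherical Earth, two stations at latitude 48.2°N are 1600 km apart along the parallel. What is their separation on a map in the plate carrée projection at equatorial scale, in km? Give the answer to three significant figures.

Plate carrée maps x = Rλ, y = Rφ. The meridian scale is h = 1 and the parallel scale is k = 1/cos φ = sec φ.
Along the parallel, k = sec 48.2° = 1/0.6665 = 1.500.
Map distance = 1600 × 1.500 ≈ 2400 km.

2400 km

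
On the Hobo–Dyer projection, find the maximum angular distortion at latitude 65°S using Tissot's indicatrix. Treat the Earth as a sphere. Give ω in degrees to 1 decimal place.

Hobo–Dyer is a cylindrical equal-area projection with standard parallels at ±37.5°. A cylindrical equal-area projection with standard parallel φ₀ has meridian scale h = cos φ / cos φ₀ and parallel scale k = cos φ₀ / cos φ (so areas are preserved, h·k = 1).
At 65°: h = 0.5327, k = 1.877; principal scales a = 1.877, b = 0.5327.
sin(ω/2) = (a − b)/(a + b) = 1.345/2.410 = 0.5579, so ω = 2 arcsin(0.5579) ≈ 67.8°.

67.8°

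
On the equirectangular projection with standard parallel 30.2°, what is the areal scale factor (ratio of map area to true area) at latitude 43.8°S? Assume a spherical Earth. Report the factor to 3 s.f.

In the equirectangular projection with standard parallel φ₀ = 30.2° (x = Rλ cos φ₀, y = Rφ), meridians are true-scale (h = 1) and the parallel scale is k = cos φ₀ / cos φ.
Areal scale = h·k = 1 × cos φ₀ / cos φ; at 43.8°, h = 1.000, k = 1.197, so h·k = 1.197.

1.20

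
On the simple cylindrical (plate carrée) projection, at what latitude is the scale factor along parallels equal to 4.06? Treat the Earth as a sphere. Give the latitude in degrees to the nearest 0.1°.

Plate carrée: h = 1, k = sec φ along parallels.
sec φ = 4.06  ⇒  cos φ = 0.2463  ⇒  φ ≈ 75.7°.

75.7°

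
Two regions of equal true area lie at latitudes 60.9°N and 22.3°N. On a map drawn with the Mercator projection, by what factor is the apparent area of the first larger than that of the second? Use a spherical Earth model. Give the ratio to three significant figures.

Mercator is conformal with k = sec φ, so areal scale = k² = sec²φ.
At 60.9°: sec²(60.9°) = 1/0.4863² = 4.228.
At 22.3°: sec²(22.3°) = 1/0.9252² = 1.168.
Ratio = 4.228/1.168 = cos²(22.3°)/cos²(60.9°) ≈ 3.62.

3.62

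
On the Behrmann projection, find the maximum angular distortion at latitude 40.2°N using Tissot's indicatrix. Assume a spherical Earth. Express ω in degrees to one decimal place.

Behrmann is a cylindrical equal-area projection with standard parallels at ±30°. For cylindrical equal-area with standard parallel φ₀, h = cos φ / cos φ₀ and k = cos φ₀ / cos φ, so h·k = 1.
At 40.2°: h = 0.8820, k = 1.134; principal scales a = 1.134, b = 0.8820.
sin(ω/2) = (a − b)/(a + b) = 0.2519/2.016 = 0.1250, so ω = 2 arcsin(0.1250) ≈ 14.4°.

14.4°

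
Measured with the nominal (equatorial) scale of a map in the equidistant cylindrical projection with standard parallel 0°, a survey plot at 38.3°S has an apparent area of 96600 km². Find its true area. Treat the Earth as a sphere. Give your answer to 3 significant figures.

75800 km²

Plate carrée maps x = Rλ, y = Rφ. The meridian scale is h = 1 and the parallel scale is k = 1/cos φ = sec φ.
Areal scale = h·k = 1 × sec φ; at 38.3°, h = 1.000, k = 1.274, so h·k = 1.274.
True area = apparent / (areal scale) = 96600 / 1.274 ≈ 75800 km².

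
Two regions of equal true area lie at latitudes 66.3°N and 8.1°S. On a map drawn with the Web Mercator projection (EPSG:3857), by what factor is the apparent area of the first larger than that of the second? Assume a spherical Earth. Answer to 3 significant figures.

6.07

Mercator areal scale is sec²φ.
At 66.3°: sec²(66.3°) = 1/0.4019² = 6.190.
At 8.1°: sec²(8.1°) = 1/0.9900² = 1.020.
Ratio = 6.190/1.020 = cos²(8.1°)/cos²(66.3°) ≈ 6.07.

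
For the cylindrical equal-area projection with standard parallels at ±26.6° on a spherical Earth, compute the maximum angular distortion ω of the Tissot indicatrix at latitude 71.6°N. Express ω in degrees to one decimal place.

102.2°

A cylindrical equal-area projection with standard parallel φ₀ has meridian scale h = cos φ / cos φ₀ and parallel scale k = cos φ₀ / cos φ (so areas are preserved, h·k = 1).
At 71.6°: h = 0.3530, k = 2.833; principal scales a = 2.833, b = 0.3530.
sin(ω/2) = (a − b)/(a + b) = 2.480/3.186 = 0.7784, so ω = 2 arcsin(0.7784) ≈ 102.2°.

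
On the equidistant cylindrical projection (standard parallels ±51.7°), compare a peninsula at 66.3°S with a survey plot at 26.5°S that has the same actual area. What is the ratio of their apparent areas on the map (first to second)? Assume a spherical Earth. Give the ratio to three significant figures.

With standard parallel φ₀ = 51.7°, the equirectangular projection gives x = Rλ cos φ₀, y = Rφ, so h = 1 and k = cos 51.7° / cos φ.
Areal scale at 66.3°: h·k = 1.000 × 1.542 = 1.542.
Areal scale at 26.5°: h·k = 1.000 × 0.6925 = 0.6925.
Ratio = 1.542/0.6925 ≈ 2.23.

2.23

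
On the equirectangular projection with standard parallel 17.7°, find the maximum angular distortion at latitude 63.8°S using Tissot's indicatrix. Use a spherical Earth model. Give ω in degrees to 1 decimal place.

43.0°

With standard parallel φ₀ = 17.7°, the equirectangular projection gives x = Rλ cos φ₀, y = Rφ, so h = 1 and k = cos 17.7° / cos φ.
At 63.8°: h = 1.000, k = 2.158; principal scales a = 2.158, b = 1.000.
sin(ω/2) = (a − b)/(a + b) = 1.158/3.158 = 0.3666, so ω = 2 arcsin(0.3666) ≈ 43.0°.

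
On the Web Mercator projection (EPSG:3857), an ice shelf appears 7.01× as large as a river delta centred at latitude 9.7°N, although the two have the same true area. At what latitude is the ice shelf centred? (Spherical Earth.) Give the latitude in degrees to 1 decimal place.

For equal true areas on Mercator, apparent areas scale as sec²φ, so the ratio is cos²φ₂ / cos²φ₁.
cos²φ₂ / cos²φ₁ = 7.01  ⇒  cos φ₁ = cos 9.7° / √7.01 = 0.9857/2.648 = 0.3723.
φ₁ = arccos(0.3723) ≈ 68.1°.

68.1°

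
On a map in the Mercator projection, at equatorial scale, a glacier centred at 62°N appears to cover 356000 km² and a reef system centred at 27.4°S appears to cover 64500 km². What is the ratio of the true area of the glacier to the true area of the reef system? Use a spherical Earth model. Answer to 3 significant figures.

Since Mercator area scale is 1/cos²φ, the true area equals the apparent area multiplied by cos²φ.
True area of glacier: 356000 × cos²(62°) = 356000 × 0.2204 = 78460 km².
True area of reef system: 64500 × cos²(27.4°) = 64500 × 0.7882 = 50840 km².
Ratio = 78460 / 50840 ≈ 1.54.

1.54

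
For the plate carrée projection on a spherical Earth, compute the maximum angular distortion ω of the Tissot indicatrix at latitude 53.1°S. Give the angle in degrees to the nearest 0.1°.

In the plate carrée (x = Rλ, y = Rφ), meridians are true-scale (h = 1) and parallels are stretched by k = sec φ.
At 53.1°: h = 1.000, k = 1.666; principal scales a = 1.666, b = 1.000.
sin(ω/2) = (a − b)/(a + b) = 0.6655/2.666 = 0.2497, so ω = 2 arcsin(0.2497) ≈ 28.9°.

28.9°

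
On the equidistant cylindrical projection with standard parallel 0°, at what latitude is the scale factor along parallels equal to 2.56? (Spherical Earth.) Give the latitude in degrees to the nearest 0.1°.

67.0°

Plate carrée: h = 1, k = sec φ along parallels.
sec φ = 2.56  ⇒  cos φ = 0.3906  ⇒  φ ≈ 67.0°.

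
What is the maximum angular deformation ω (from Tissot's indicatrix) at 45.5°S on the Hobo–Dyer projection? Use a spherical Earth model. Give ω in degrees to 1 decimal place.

14.2°

The Hobo–Dyer projection is cylindrical equal-area with φ₀ = 37.5°. A cylindrical equal-area projection with standard parallel φ₀ has meridian scale h = cos φ / cos φ₀ and parallel scale k = cos φ₀ / cos φ (so areas are preserved, h·k = 1).
At 45.5°: h = 0.8835, k = 1.132; principal scales a = 1.132, b = 0.8835.
sin(ω/2) = (a − b)/(a + b) = 0.2484/2.015 = 0.1233, so ω = 2 arcsin(0.1233) ≈ 14.2°.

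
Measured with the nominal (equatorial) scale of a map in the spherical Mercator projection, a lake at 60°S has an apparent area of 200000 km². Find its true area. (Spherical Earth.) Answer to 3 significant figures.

The Mercator projection is conformal; its linear scale factor is the same in every direction and equals sec φ = 1/cos φ.
Areal scale = k² = sec²φ = 1/cos²(60°) = 1/0.5000² = 4.000.
True area = apparent / (areal scale) = 200000 / 4.000 ≈ 50000 km².

50000 km²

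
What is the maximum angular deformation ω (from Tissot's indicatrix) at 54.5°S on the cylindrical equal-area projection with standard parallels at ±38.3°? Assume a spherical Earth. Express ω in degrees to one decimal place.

34.0°

For cylindrical equal-area with standard parallel φ₀, h = cos φ / cos φ₀ and k = cos φ₀ / cos φ, so h·k = 1.
At 54.5°: h = 0.7400, k = 1.351; principal scales a = 1.351, b = 0.7400.
sin(ω/2) = (a − b)/(a + b) = 0.6115/2.091 = 0.2924, so ω = 2 arcsin(0.2924) ≈ 34.0°.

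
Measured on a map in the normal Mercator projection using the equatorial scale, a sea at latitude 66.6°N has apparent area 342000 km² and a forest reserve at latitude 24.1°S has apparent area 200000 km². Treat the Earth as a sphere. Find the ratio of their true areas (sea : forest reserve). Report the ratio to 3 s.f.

Mercator's areal exaggeration is sec²φ; hence true area = (apparent area) · cos²φ.
True area of sea: 342000 × cos²(66.6°) = 342000 × 0.1577 = 53940 km².
True area of forest reserve: 200000 × cos²(24.1°) = 200000 × 0.8333 = 166700 km².
Ratio = 53940 / 166700 ≈ 0.324.

0.324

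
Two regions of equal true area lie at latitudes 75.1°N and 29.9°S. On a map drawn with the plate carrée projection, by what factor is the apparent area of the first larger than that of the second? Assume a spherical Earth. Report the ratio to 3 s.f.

3.37

In the plate carrée (x = Rλ, y = Rφ), meridians are true-scale (h = 1) and parallels are stretched by k = sec φ.
Areal scale at 75.1°: h·k = 1.000 × 3.889 = 3.889.
Areal scale at 29.9°: h·k = 1.000 × 1.154 = 1.154.
Ratio = 3.889/1.154 ≈ 3.37.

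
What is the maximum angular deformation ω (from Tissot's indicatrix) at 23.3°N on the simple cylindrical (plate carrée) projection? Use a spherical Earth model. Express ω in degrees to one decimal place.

4.9°

In the plate carrée (x = Rλ, y = Rφ), meridians are true-scale (h = 1) and parallels are stretched by k = sec φ.
At 23.3°: h = 1.000, k = 1.089; principal scales a = 1.089, b = 1.000.
sin(ω/2) = (a − b)/(a + b) = 0.08880/2.089 = 0.04251, so ω = 2 arcsin(0.04251) ≈ 4.9°.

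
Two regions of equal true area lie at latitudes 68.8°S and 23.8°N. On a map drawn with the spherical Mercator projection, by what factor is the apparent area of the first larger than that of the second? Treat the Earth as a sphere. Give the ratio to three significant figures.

6.40

Mercator is conformal with k = sec φ, so areal scale = k² = sec²φ.
At 68.8°: sec²(68.8°) = 1/0.3616² = 7.647.
At 23.8°: sec²(23.8°) = 1/0.9150² = 1.195.
Ratio = 7.647/1.195 = cos²(23.8°)/cos²(68.8°) ≈ 6.40.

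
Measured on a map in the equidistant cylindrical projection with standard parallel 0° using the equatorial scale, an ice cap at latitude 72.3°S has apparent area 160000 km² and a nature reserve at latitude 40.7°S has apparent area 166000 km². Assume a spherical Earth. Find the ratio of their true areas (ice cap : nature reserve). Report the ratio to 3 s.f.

0.387

Plate carrée has h = 1 and k = sec φ, giving areal scale sec φ; true area = (apparent area) · cos φ.
True area of ice cap: 160000 × cos(72.3°) = 160000 × 0.3040 = 48650 km².
True area of nature reserve: 166000 × cos(40.7°) = 166000 × 0.7581 = 125900 km².
Ratio = 48650 / 125900 ≈ 0.387.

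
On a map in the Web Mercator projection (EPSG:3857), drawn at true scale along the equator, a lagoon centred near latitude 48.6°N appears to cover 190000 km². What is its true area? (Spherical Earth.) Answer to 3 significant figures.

Mercator is conformal, so the point scale is isotropic: h = k = sec φ = 1/cos φ.
Areal scale = k² = sec²φ = 1/cos²(48.6°) = 1/0.6613² = 2.287.
True area = apparent / (areal scale) = 190000 / 2.287 ≈ 83100 km².

83100 km²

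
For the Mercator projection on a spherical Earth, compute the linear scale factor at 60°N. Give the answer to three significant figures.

2.00

For Mercator, h = k = sec φ (a conformal cylindrical projection has a single point scale, 1/cos φ).
k = 1/cos 60° = 1/0.5000 = 2.000.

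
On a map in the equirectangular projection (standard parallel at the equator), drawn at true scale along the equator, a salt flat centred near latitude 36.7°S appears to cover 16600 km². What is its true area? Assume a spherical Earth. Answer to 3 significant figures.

13300 km²

For the equirectangular projection with φ₀ = 0 (plate carrée), h = 1 along meridians and k = sec φ along parallels.
Areal scale = h·k = 1 × sec φ; at 36.7°, h = 1.000, k = 1.247, so h·k = 1.247.
True area = apparent / (areal scale) = 16600 / 1.247 ≈ 13300 km².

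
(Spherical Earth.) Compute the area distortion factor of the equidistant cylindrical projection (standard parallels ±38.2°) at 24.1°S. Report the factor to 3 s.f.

The equidistant cylindrical projection with φ₀ = 38.2° has h = 1 (meridians true) and k = cos φ₀ / cos φ along parallels.
Areal scale = h·k = 1 × cos φ₀ / cos φ; at 24.1°, h = 1.000, k = 0.8609, so h·k = 0.8609.

0.861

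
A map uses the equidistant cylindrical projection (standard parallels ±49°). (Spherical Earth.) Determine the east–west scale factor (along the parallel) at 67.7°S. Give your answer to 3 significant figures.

1.73

With standard parallel φ₀ = 49°, the equirectangular projection gives x = Rλ cos φ₀, y = Rφ, so h = 1 and k = cos 49° / cos φ.
k = cos 49° / cos 67.7° = 0.6561/0.3795 = 1.729.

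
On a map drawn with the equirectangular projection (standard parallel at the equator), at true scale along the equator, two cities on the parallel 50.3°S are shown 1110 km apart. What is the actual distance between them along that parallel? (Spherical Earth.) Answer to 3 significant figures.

709 km

Plate carrée maps x = Rλ, y = Rφ. The meridian scale is h = 1 and the parallel scale is k = 1/cos φ = sec φ.
Along the parallel at 50.3°, map distances are exaggerated by k = sec 50.3° = 1.566.
True distance = 1110 / 1.566 = 1110 × cos 50.3° ≈ 709 km.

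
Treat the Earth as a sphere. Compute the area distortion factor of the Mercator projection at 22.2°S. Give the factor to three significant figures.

The Mercator projection is conformal; its linear scale factor is the same in every direction and equals sec φ = 1/cos φ.
Areal scale = k² = sec²φ = 1/cos²(22.2°) = 1/0.9259² = 1.167.

1.17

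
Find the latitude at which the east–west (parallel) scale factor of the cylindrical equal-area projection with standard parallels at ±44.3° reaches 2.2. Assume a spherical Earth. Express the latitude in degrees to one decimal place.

71.0°

A cylindrical equal-area projection with standard parallel φ₀ has meridian scale h = cos φ / cos φ₀ and parallel scale k = cos φ₀ / cos φ (so areas are preserved, h·k = 1).
k = cos φ₀ / cos φ = 2.2  ⇒  cos φ = cos 44.3° / 2.2 = 0.3253.
φ = arccos(0.3253) ≈ 71.0°.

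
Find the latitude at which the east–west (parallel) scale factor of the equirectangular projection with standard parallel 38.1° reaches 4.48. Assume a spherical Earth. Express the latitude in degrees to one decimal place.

79.9°

With standard parallel φ₀ = 38.1°, the equirectangular projection gives x = Rλ cos φ₀, y = Rφ, so h = 1 and k = cos 38.1° / cos φ.
k = cos φ₀ / cos φ = 4.48  ⇒  cos φ = cos 38.1° / 4.48 = 0.1757.
φ = arccos(0.1757) ≈ 79.9°.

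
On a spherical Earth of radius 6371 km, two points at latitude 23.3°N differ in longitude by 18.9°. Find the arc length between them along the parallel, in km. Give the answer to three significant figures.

Arc length along a parallel = R cos φ · Δλ (with Δλ in radians).
= 6371 × cos 23.3° × (18.9° × π/180) = 6371 × 0.9184 × 0.3299 ≈ 1930 km.

1930 km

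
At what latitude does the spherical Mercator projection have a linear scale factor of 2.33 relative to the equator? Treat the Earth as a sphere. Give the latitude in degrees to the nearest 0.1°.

Mercator scale is k = sec φ = 1/cos φ.
1/cos φ = 2.33  ⇒  cos φ = 0.4292  ⇒  φ = arccos(0.4292) ≈ 64.6°.

64.6°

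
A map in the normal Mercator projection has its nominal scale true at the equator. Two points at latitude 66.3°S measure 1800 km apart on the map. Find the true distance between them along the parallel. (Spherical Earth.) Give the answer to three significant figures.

724 km

The Mercator projection is conformal; its linear scale factor is the same in every direction and equals sec φ = 1/cos φ.
Along the parallel at 66.3°, map distances are exaggerated by k = sec 66.3° = 2.488.
True distance = 1800 / 2.488 = 1800 × cos 66.3° ≈ 724 km.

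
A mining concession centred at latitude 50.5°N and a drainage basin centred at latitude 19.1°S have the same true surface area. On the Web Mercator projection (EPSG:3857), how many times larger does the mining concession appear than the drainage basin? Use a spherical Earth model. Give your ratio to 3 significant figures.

Mercator areal scale is sec²φ.
At 50.5°: sec²(50.5°) = 1/0.6361² = 2.472.
At 19.1°: sec²(19.1°) = 1/0.9449² = 1.120.
Ratio = 2.472/1.120 = cos²(19.1°)/cos²(50.5°) ≈ 2.21.

2.21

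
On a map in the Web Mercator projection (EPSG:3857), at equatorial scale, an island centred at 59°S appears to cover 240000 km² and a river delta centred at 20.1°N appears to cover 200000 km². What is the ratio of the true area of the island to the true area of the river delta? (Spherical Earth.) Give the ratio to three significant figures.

0.361

Since Mercator area scale is 1/cos²φ, the true area equals the apparent area multiplied by cos²φ.
True area of island: 240000 × cos²(59°) = 240000 × 0.2653 = 63660 km².
True area of river delta: 200000 × cos²(20.1°) = 200000 × 0.8819 = 176400 km².
Ratio = 63660 / 176400 ≈ 0.361.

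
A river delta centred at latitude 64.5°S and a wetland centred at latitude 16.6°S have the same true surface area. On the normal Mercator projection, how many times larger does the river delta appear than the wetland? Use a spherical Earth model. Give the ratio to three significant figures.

4.96

Mercator is conformal with k = sec φ, so areal scale = k² = sec²φ.
At 64.5°: sec²(64.5°) = 1/0.4305² = 5.395.
At 16.6°: sec²(16.6°) = 1/0.9583² = 1.089.
Ratio = 5.395/1.089 = cos²(16.6°)/cos²(64.5°) ≈ 4.96.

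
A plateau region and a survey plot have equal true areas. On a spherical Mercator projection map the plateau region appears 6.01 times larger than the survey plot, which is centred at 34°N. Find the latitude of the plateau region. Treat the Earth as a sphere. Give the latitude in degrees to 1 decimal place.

Mercator areal scale is sec²φ, so apparent-area ratio = sec²φ₁ / sec²φ₂ = cos²φ₂ / cos²φ₁.
cos²φ₂ / cos²φ₁ = 6.01  ⇒  cos φ₁ = cos 34° / √6.01 = 0.8290/2.452 = 0.3382.
φ₁ = arccos(0.3382) ≈ 70.2°.

70.2°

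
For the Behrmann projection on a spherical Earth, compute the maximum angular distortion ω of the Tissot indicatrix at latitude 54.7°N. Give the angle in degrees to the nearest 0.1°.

The Behrmann projection is cylindrical equal-area with φ₀ = 30°. A cylindrical equal-area projection with standard parallel φ₀ has meridian scale h = cos φ / cos φ₀ and parallel scale k = cos φ₀ / cos φ (so areas are preserved, h·k = 1).
At 54.7°: h = 0.6673, k = 1.499; principal scales a = 1.499, b = 0.6673.
sin(ω/2) = (a − b)/(a + b) = 0.8314/2.166 = 0.3839, so ω = 2 arcsin(0.3839) ≈ 45.1°.

45.1°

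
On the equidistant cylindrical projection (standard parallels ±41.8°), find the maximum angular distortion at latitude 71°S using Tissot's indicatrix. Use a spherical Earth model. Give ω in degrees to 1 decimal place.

46.2°

The equidistant cylindrical projection with φ₀ = 41.8° has h = 1 (meridians true) and k = cos φ₀ / cos φ along parallels.
At 71°: h = 1.000, k = 2.290; principal scales a = 2.290, b = 1.000.
sin(ω/2) = (a − b)/(a + b) = 1.290/3.290 = 0.3921, so ω = 2 arcsin(0.3921) ≈ 46.2°.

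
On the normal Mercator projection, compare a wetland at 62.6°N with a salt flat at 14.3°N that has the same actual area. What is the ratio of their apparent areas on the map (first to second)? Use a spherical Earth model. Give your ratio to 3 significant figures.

On Mercator, area is exaggerated by sec²φ = 1/cos²φ.
At 62.6°: sec²(62.6°) = 1/0.4602² = 4.722.
At 14.3°: sec²(14.3°) = 1/0.9690² = 1.065.
Ratio = 4.722/1.065 = cos²(14.3°)/cos²(62.6°) ≈ 4.43.

4.43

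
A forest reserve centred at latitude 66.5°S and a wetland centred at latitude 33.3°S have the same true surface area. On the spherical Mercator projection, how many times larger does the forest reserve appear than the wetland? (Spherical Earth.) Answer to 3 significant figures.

Mercator is conformal with k = sec φ, so areal scale = k² = sec²φ.
At 66.5°: sec²(66.5°) = 1/0.3987² = 6.289.
At 33.3°: sec²(33.3°) = 1/0.8358² = 1.431.
Ratio = 6.289/1.431 = cos²(33.3°)/cos²(66.5°) ≈ 4.39.

4.39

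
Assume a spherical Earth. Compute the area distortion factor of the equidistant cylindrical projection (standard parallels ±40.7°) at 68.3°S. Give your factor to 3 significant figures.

2.05

In the equirectangular projection with standard parallel φ₀ = 40.7° (x = Rλ cos φ₀, y = Rφ), meridians are true-scale (h = 1) and the parallel scale is k = cos φ₀ / cos φ.
Areal scale = h·k = 1 × cos φ₀ / cos φ; at 68.3°, h = 1.000, k = 2.050, so h·k = 2.050.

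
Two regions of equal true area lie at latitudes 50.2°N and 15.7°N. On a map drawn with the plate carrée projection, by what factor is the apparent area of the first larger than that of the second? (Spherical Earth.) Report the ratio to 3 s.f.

In the plate carrée (x = Rλ, y = Rφ), meridians are true-scale (h = 1) and parallels are stretched by k = sec φ.
Areal scale at 50.2°: h·k = 1.000 × 1.562 = 1.562.
Areal scale at 15.7°: h·k = 1.000 × 1.039 = 1.039.
Ratio = 1.562/1.039 ≈ 1.50.

1.50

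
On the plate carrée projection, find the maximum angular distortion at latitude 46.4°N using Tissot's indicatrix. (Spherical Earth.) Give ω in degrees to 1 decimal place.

In the plate carrée (x = Rλ, y = Rφ), meridians are true-scale (h = 1) and parallels are stretched by k = sec φ.
At 46.4°: h = 1.000, k = 1.450; principal scales a = 1.450, b = 1.000.
sin(ω/2) = (a − b)/(a + b) = 0.4501/2.450 = 0.1837, so ω = 2 arcsin(0.1837) ≈ 21.2°.

21.2°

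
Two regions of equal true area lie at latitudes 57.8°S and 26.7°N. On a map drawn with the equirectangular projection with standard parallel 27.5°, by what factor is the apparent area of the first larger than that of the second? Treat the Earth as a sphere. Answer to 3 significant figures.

1.68

The equidistant cylindrical projection with φ₀ = 27.5° has h = 1 (meridians true) and k = cos φ₀ / cos φ along parallels.
Areal scale at 57.8°: h·k = 1.000 × 1.665 = 1.665.
Areal scale at 26.7°: h·k = 1.000 × 0.9929 = 0.9929.
Ratio = 1.665/0.9929 ≈ 1.68.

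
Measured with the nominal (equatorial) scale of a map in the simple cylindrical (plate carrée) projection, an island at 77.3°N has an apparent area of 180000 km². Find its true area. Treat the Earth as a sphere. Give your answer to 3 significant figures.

39600 km²

For the equirectangular projection with φ₀ = 0 (plate carrée), h = 1 along meridians and k = sec φ along parallels.
Areal scale = h·k = 1 × sec φ; at 77.3°, h = 1.000, k = 4.549, so h·k = 4.549.
True area = apparent / (areal scale) = 180000 / 4.549 ≈ 39600 km².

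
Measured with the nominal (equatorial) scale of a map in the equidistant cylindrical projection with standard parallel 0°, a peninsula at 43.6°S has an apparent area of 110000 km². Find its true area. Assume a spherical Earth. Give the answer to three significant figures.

Plate carrée maps x = Rλ, y = Rφ. The meridian scale is h = 1 and the parallel scale is k = 1/cos φ = sec φ.
Areal scale = h·k = 1 × sec φ; at 43.6°, h = 1.000, k = 1.381, so h·k = 1.381.
True area = apparent / (areal scale) = 110000 / 1.381 ≈ 79700 km².

79700 km²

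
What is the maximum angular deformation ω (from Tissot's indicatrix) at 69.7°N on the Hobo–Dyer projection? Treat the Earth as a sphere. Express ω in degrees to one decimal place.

85.5°

Hobo–Dyer is a cylindrical equal-area projection with standard parallels at ±37.5°. A cylindrical equal-area projection with standard parallel φ₀ has meridian scale h = cos φ / cos φ₀ and parallel scale k = cos φ₀ / cos φ (so areas are preserved, h·k = 1).
At 69.7°: h = 0.4373, k = 2.287; principal scales a = 2.287, b = 0.4373.
sin(ω/2) = (a − b)/(a + b) = 1.849/2.724 = 0.6789, so ω = 2 arcsin(0.6789) ≈ 85.5°.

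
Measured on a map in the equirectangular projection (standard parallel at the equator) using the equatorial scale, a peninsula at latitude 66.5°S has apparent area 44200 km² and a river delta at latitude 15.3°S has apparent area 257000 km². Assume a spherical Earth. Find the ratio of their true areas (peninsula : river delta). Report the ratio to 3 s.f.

0.0711

On the plate carrée, areal scale = h·k = 1 × sec φ, so true area = apparent × cos φ.
True area of peninsula: 44200 × cos(66.5°) = 44200 × 0.3987 = 17620 km².
True area of river delta: 257000 × cos(15.3°) = 257000 × 0.9646 = 247900 km².
Ratio = 17620 / 247900 ≈ 0.0711.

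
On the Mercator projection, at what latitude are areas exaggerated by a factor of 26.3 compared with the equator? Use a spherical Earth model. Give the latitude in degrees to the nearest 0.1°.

Mercator areal scale is sec²φ.
sec²φ = 26.3  ⇒  cos²φ = 0.03802  ⇒  cos φ = 0.1950.
φ = arccos(0.1950) ≈ 78.8°.

78.8°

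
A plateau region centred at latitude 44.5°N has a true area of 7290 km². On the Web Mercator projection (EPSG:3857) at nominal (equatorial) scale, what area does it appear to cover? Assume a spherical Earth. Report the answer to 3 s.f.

The Mercator projection is conformal; its linear scale factor is the same in every direction and equals sec φ = 1/cos φ.
Areal scale = k² = sec²φ = 1/cos²(44.5°) = 1/0.7133² = 1.966.
Apparent area = 7290 × 1.966 ≈ 14300 km².

14300 km²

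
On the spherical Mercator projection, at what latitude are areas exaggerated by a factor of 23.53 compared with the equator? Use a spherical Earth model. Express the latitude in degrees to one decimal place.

Mercator areal scale is sec²φ.
sec²φ = 23.53  ⇒  cos²φ = 0.04250  ⇒  cos φ = 0.2062.
φ = arccos(0.2062) ≈ 78.1°.

78.1°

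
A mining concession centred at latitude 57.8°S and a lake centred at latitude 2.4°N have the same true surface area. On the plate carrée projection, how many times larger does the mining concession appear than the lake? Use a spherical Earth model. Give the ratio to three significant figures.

1.87

For the equirectangular projection with φ₀ = 0 (plate carrée), h = 1 along meridians and k = sec φ along parallels.
Areal scale at 57.8°: h·k = 1.000 × 1.877 = 1.877.
Areal scale at 2.4°: h·k = 1.000 × 1.001 = 1.001.
Ratio = 1.877/1.001 ≈ 1.87.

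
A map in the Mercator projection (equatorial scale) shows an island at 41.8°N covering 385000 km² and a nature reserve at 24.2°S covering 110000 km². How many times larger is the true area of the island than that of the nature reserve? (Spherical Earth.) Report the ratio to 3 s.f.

On Mercator the areal scale is sec²φ, so true area = apparent × cos²φ.
True area of island: 385000 × cos²(41.8°) = 385000 × 0.5557 = 214000 km².
True area of nature reserve: 110000 × cos²(24.2°) = 110000 × 0.8320 = 91520 km².
Ratio = 214000 / 91520 ≈ 2.34.

2.34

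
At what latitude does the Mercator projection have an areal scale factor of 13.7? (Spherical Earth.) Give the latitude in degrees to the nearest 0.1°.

74.3°

Mercator areal scale is sec²φ.
sec²φ = 13.7  ⇒  cos²φ = 0.07299  ⇒  cos φ = 0.2702.
φ = arccos(0.2702) ≈ 74.3°.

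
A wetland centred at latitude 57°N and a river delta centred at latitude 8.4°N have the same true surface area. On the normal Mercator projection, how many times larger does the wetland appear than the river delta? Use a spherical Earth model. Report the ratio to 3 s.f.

3.30

On Mercator, area is exaggerated by sec²φ = 1/cos²φ.
At 57°: sec²(57°) = 1/0.5446² = 3.371.
At 8.4°: sec²(8.4°) = 1/0.9893² = 1.022.
Ratio = 3.371/1.022 = cos²(8.4°)/cos²(57°) ≈ 3.30.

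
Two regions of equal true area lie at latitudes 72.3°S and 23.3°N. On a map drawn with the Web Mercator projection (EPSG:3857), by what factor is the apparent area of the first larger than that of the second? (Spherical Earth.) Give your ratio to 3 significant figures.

Mercator is conformal with k = sec φ, so areal scale = k² = sec²φ.
At 72.3°: sec²(72.3°) = 1/0.3040² = 10.82.
At 23.3°: sec²(23.3°) = 1/0.9184² = 1.185.
Ratio = 10.82/1.185 = cos²(23.3°)/cos²(72.3°) ≈ 9.13.

9.13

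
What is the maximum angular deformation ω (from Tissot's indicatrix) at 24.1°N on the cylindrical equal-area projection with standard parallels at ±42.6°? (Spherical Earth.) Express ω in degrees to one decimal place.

A cylindrical equal-area projection with standard parallel φ₀ has meridian scale h = cos φ / cos φ₀ and parallel scale k = cos φ₀ / cos φ (so areas are preserved, h·k = 1).
At 24.1°: h = 1.240, k = 0.8064; principal scales a = 1.240, b = 0.8064.
sin(ω/2) = (a − b)/(a + b) = 0.4337/2.046 = 0.2119, so ω = 2 arcsin(0.2119) ≈ 24.5°.

24.5°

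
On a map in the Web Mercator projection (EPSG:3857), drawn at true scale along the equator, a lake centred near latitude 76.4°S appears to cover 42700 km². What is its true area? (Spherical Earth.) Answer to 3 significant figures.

For Mercator, h = k = sec φ (a conformal cylindrical projection has a single point scale, 1/cos φ).
Areal scale = k² = sec²φ = 1/cos²(76.4°) = 1/0.2351² = 18.09.
True area = apparent / (areal scale) = 42700 / 18.09 ≈ 2360 km².

2360 km²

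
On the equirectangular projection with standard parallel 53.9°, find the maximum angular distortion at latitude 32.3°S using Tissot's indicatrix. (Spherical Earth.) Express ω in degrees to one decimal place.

With standard parallel φ₀ = 53.9°, the equirectangular projection gives x = Rλ cos φ₀, y = Rφ, so h = 1 and k = cos 53.9° / cos φ.
At 32.3°: h = 1.000, k = 0.6971; principal scales a = 1.000, b = 0.6971.
sin(ω/2) = (a − b)/(a + b) = 0.3029/1.697 = 0.1785, so ω = 2 arcsin(0.1785) ≈ 20.6°.

20.6°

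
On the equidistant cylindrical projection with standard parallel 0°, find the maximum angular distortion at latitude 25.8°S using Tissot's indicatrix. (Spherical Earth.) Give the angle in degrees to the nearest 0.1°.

6.0°

In the plate carrée (x = Rλ, y = Rφ), meridians are true-scale (h = 1) and parallels are stretched by k = sec φ.
At 25.8°: h = 1.000, k = 1.111; principal scales a = 1.111, b = 1.000.
sin(ω/2) = (a − b)/(a + b) = 0.1107/2.111 = 0.05246, so ω = 2 arcsin(0.05246) ≈ 6.0°.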